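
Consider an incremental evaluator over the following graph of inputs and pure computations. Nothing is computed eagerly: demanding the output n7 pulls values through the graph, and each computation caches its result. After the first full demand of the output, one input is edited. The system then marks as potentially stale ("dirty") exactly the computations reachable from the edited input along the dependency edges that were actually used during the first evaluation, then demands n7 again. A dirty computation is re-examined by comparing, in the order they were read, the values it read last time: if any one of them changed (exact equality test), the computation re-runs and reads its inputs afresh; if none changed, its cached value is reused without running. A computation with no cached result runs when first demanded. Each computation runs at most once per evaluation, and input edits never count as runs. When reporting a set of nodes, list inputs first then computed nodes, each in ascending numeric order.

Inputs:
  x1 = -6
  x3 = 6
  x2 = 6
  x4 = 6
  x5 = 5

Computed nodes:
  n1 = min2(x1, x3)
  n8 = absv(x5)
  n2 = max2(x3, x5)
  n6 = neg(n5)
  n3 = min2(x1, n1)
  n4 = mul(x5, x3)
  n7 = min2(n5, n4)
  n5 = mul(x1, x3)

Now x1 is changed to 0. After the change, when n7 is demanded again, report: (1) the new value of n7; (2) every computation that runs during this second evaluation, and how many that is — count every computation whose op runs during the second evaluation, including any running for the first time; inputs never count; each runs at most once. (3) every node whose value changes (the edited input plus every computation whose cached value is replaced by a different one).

Initial pass — values computed on the first demand:
  n4 = mul(5, 6) = 30
  n5 = mul(-6, 6) = -36
  n7 = min2(-36, 30) = -36

Second demand — change propagation:
  n5: re-runs because x1 -6->0; new result 0.
  n7: re-runs because n5 -36->0; new result 0.

n7 now evaluates to 0.
Run set: n5, n7 (2 run).
Changed values: x1, n5, n7.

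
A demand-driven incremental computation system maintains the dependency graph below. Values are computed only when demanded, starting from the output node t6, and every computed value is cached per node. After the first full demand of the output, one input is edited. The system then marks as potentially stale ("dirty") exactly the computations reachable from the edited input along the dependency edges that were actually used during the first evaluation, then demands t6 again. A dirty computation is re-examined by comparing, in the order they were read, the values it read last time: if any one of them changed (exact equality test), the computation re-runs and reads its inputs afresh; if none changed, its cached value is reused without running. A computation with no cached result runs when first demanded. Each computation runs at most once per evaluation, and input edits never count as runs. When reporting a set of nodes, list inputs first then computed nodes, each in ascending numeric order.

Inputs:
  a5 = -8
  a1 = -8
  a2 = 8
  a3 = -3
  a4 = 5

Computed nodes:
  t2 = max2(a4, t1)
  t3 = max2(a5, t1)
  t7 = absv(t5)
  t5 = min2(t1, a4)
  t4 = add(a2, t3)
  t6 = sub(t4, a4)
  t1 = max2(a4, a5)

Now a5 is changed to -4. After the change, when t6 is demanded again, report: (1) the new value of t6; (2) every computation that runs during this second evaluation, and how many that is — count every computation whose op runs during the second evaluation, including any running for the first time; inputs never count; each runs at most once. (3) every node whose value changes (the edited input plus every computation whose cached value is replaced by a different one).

First evaluation (everything demanded from the output):
  t1 = max2(5, -8) = 5
  t3 = max2(-8, 5) = 5
  t4 = add(8, 5) = 13
  t6 = sub(13, 5) = 8

Propagation after the edit:
  t1: runs — a5 -8->-4; result 5 (same value as before).
  t3: runs — a5 -8->-4; result 5 (same value as before).
  t4: checked — values it read are unchanged (a2 unchanged, t3 unchanged); reused cached 13 without running.
  t6: checked — values it read are unchanged (t4 unchanged, a4 unchanged); reused cached 8 without running.

Key observation: the cutoff stops propagation at t4 — its inputs' values are unchanged, so it reuses its cache.

New value of t6: 8.
Computations that run: t1, t3 — 2 in total.
Values that change: a5.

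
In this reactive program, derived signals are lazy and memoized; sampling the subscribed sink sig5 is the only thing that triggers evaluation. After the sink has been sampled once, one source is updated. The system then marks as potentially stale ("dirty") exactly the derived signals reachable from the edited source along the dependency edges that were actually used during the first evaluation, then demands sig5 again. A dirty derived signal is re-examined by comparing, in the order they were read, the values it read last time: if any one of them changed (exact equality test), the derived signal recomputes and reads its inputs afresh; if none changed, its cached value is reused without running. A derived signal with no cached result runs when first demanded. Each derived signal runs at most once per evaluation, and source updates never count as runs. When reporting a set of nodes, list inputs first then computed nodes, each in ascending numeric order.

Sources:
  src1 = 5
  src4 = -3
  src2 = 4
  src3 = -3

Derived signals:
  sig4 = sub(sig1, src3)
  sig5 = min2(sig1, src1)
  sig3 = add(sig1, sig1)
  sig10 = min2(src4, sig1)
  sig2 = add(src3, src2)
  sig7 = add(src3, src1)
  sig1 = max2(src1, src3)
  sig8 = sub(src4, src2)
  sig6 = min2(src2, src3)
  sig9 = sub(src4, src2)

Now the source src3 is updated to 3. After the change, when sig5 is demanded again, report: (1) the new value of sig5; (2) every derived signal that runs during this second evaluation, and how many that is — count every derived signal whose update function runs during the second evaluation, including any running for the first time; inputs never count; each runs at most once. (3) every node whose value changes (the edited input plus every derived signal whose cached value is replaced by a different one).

First demand of the output computes:
  sig1 = max2(5, -3) = 5
  sig5 = min2(5, 5) = 5

After the edit, cleaning proceeds:
  sig1: a read changed (src3 -3->3) — executes, giving 5 — identical to its old value.
  sig5: dirty, but its reads are unchanged (sig1 unchanged, src1 unchanged); cached 5 stands.

Note the absorption at sig1: it re-runs yet its value is the same, leaving the output's value untouched.

Demanding sig5 again yields 5.
1 derived signals run: sig1.
The nodes whose values change: src3.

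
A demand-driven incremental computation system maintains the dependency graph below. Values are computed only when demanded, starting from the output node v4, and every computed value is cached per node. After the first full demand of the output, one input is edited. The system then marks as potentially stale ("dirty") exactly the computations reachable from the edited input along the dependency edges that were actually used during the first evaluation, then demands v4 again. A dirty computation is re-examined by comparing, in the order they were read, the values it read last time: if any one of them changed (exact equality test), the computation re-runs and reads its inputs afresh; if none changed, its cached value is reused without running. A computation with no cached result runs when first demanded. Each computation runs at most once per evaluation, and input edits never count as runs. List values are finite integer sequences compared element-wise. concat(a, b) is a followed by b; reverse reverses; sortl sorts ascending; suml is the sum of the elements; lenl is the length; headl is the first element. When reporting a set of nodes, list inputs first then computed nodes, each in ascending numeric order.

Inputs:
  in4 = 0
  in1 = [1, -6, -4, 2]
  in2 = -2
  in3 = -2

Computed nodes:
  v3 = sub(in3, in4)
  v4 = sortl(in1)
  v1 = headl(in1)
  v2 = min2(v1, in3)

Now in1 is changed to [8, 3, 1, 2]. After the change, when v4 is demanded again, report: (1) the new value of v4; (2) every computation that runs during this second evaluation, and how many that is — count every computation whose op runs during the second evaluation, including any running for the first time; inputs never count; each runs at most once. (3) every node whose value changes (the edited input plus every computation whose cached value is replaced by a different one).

First evaluation (everything demanded from the output):
  v4 = sortl([1, -6, -4, 2]) = [-6, -4, 1, 2]

Propagation after the edit:
  v4: runs — in1 [1, -6, -4, 2]->[8, 3, 1, 2]; result [1, 2, 3, 8].

New value of v4: [1, 2, 3, 8].
Computations that run: v4 — 1 in total.
Values that change: in1, v4.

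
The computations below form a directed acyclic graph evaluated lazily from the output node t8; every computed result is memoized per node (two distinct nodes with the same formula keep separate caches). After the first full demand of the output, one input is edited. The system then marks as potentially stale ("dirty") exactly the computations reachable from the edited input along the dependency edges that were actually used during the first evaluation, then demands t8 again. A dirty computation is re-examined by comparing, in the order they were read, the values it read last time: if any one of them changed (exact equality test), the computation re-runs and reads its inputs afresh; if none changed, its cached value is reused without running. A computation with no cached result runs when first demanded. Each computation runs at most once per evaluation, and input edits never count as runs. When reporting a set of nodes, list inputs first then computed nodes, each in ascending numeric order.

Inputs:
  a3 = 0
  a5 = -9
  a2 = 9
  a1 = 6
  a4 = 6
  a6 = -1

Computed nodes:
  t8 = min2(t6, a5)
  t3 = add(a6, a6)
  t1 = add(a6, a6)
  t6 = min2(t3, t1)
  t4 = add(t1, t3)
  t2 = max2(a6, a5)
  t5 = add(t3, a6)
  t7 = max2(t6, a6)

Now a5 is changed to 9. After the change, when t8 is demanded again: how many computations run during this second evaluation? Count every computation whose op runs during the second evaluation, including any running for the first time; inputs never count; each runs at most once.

1 computations run: t8.

First demand of the output computes:
  t1 = add(-1, -1) = -2
  t3 = add(-1, -1) = -2
  t6 = min2(-2, -2) = -2
  t8 = min2(-2, -9) = -9

After the edit, cleaning proceeds:
  t8: a read changed (a5 -9->9) — executes, giving -2.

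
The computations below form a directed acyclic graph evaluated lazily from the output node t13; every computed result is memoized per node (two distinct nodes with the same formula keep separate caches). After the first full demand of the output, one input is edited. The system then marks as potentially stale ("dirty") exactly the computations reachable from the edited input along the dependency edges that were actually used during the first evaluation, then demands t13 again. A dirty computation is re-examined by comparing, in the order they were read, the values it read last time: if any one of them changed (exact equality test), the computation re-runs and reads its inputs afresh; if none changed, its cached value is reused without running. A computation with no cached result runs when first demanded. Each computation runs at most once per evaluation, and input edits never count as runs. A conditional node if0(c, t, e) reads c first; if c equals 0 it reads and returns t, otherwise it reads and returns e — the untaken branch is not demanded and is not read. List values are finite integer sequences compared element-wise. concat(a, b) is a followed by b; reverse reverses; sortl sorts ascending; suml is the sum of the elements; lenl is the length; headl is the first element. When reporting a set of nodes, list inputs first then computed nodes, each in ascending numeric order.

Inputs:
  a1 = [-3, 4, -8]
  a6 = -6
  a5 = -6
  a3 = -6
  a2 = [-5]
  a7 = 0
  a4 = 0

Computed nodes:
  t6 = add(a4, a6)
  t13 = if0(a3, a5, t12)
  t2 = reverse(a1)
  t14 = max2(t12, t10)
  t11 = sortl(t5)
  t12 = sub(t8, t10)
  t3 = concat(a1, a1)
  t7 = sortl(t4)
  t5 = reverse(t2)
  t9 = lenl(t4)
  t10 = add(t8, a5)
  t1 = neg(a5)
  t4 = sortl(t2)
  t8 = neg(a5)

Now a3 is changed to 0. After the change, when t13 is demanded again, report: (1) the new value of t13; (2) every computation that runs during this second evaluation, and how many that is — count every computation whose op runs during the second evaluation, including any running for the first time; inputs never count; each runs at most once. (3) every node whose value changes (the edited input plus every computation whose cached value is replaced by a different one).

First demand of the output computes:
  t8 = neg(-6) = 6
  t10 = add(6, -6) = 0
  t12 = sub(6, 0) = 6
  t13 = if0(a3=-6 -> else branch t12) = 6

After the edit, cleaning proceeds:
  t13: a read changed (a3 -6->0) — executes, giving -6.

Demanding t13 again yields -6.
1 computations run: t13.
The nodes whose values change: a3, t13.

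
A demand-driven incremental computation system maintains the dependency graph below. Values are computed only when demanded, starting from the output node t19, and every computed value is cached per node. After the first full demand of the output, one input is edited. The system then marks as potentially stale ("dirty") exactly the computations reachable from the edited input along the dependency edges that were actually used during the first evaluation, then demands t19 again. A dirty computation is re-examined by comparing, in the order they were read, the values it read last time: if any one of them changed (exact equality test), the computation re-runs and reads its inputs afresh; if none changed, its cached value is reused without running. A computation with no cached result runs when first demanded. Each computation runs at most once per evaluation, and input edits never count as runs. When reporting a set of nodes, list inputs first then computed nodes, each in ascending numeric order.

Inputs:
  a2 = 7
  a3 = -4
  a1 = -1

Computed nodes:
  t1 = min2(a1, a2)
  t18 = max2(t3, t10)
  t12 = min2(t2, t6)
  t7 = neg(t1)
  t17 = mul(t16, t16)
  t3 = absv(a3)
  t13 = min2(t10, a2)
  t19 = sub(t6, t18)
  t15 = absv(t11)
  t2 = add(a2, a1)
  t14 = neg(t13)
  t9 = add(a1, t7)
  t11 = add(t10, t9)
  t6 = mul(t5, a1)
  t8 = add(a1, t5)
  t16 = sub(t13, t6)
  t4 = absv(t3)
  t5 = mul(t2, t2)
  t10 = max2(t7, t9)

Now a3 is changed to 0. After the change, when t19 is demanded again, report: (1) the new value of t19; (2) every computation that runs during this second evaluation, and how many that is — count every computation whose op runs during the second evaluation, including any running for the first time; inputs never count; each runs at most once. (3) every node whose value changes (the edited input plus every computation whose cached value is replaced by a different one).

New value of t19: -37.
Computations that run: t3, t18, t19 — 3 in total.
Values that change: a3, t3, t18, t19.

First evaluation (everything demanded from the output):
  t1 = min2(-1, 7) = -1
  t2 = add(7, -1) = 6
  t3 = absv(-4) = 4
  t5 = mul(6, 6) = 36
  t6 = mul(36, -1) = -36
  t7 = neg(-1) = 1
  t9 = add(-1, 1) = 0
  t10 = max2(1, 0) = 1
  t18 = max2(4, 1) = 4
  t19 = sub(-36, 4) = -40

Propagation after the edit:
  t3: runs — a3 -4->0; result 0.
  t18: runs — t3 4->0; result 1.
  t19: runs — t18 4->1; result -37.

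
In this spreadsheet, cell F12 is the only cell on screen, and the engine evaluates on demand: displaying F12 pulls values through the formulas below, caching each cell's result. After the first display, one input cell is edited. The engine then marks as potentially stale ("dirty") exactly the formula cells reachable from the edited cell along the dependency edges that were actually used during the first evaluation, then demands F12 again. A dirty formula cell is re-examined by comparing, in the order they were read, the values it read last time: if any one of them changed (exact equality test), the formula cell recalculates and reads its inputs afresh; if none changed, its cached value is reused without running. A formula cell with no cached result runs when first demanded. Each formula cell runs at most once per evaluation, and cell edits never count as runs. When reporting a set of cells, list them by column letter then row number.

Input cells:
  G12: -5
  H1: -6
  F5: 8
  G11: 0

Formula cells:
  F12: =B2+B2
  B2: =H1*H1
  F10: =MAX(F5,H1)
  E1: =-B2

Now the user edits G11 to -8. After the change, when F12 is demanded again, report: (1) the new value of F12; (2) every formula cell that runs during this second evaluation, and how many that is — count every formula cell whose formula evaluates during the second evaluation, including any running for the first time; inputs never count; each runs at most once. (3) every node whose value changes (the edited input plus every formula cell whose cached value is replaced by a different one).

F12 now evaluates to 72.
Run set: none (0 run).
Changed values: G11.
The important point: nothing the output needs ever reads G11, so the edit is invisible to it.

Initial pass — values computed on the first demand:
  B2 = -6 * -6 = 36
  F12 = 36 + 36 = 72

Second demand — change propagation:
  no demanded computation ever read G11, so the edit dirties nothing and nothing runs.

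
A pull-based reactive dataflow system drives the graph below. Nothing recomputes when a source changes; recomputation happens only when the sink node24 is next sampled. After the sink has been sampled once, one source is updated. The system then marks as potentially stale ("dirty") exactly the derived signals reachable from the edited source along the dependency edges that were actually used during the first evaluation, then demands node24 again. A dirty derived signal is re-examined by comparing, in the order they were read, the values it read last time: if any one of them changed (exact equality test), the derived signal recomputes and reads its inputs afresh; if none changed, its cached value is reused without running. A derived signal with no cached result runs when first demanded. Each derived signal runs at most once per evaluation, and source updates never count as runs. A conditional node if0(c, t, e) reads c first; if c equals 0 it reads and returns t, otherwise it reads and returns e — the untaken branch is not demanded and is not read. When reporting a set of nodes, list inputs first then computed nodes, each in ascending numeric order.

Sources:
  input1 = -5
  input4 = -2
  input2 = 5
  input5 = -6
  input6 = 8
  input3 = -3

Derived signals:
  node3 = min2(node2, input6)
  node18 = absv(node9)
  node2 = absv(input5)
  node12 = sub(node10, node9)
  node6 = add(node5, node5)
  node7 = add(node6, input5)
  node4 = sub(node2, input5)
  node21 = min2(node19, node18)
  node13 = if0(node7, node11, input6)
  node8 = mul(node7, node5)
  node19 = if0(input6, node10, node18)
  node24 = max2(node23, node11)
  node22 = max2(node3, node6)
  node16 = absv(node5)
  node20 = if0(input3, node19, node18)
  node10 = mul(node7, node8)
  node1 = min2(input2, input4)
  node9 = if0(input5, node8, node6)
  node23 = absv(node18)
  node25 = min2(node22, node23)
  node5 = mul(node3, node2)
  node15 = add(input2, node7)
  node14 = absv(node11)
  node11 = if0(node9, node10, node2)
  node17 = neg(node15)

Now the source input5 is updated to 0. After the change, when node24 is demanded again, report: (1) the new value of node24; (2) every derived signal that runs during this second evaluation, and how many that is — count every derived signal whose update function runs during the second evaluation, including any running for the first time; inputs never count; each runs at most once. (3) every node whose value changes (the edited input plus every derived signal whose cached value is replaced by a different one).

First evaluation (everything demanded from the output):
  node2 = absv(-6) = 6
  node3 = min2(6, 8) = 6
  node5 = mul(6, 6) = 36
  node6 = add(36, 36) = 72
  node9 = if0(input5=-6 -> else branch node6) = 72
  node11 = if0(node9=72 -> else branch node2) = 6
  node18 = absv(72) = 72
  node23 = absv(72) = 72
  node24 = max2(72, 6) = 72

Propagation after the edit:
  node2: runs — input5 -6->0; result 0.
  node3: runs — node2 6->0; result 0.
  node5: runs — node3 6->0; node2 6->0; result 0.
  node6: runs — node5 36->0; node5 36->0; result 0.
  node7: demanded for the first time — runs, produces 0.
  node8: demanded for the first time — runs, produces 0.
  node9: runs — input5 -6->0; node6 72->0; result 0.
  node10: demanded for the first time — runs, produces 0.
  node11: runs — node9 72->0; node2 6->0; result 0.
  node18: runs — node9 72->0; result 0.
  node23: runs — node18 72->0; result 0.
  node24: runs — node23 72->0; node11 6->0; result 0.

Key observation: a condition flipped, so demand reaches new nodes — node7, node8, node10 run for the first time.

New value of node24: 0.
Derived signals that run: node2, node3, node5, node6, node7, node8, node9, node10, node11, node18, node23, node24 — 12 in total.
Values that change: input5, node2, node3, node5, node6, node9, node11, node18, node23, node24.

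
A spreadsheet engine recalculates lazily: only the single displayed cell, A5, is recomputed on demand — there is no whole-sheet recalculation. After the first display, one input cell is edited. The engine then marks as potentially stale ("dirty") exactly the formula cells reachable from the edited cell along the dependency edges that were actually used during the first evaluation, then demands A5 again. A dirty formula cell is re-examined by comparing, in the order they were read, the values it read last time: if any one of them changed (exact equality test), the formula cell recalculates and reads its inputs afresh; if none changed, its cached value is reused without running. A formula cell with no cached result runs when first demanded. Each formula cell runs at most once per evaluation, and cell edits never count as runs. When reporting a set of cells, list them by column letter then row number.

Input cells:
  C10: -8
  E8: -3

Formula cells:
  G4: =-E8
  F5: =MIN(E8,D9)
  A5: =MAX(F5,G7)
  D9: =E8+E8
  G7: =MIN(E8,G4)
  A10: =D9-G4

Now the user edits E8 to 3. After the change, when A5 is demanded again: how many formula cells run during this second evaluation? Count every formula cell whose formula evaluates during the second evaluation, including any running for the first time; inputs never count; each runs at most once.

First evaluation (everything demanded from the output):
  D9 = -3 + -3 = -6
  F5 = MIN(-3, -6) = -6
  G4 = -(-3) = 3
  G7 = MIN(-3, 3) = -3
  A5 = MAX(-6, -3) = -3

Propagation after the edit:
  D9: runs — E8 -3->3; E8 -3->3; result 6.
  F5: runs — E8 -3->3; D9 -6->6; result 3.
  G4: runs — E8 -3->3; result -3.
  G7: runs — E8 -3->3; G4 3->-3; result -3 (same value as before).
  A5: runs — F5 -6->3; result 3.

Formula cells that run: A5, D9, F5, G4, G7 — 5 in total.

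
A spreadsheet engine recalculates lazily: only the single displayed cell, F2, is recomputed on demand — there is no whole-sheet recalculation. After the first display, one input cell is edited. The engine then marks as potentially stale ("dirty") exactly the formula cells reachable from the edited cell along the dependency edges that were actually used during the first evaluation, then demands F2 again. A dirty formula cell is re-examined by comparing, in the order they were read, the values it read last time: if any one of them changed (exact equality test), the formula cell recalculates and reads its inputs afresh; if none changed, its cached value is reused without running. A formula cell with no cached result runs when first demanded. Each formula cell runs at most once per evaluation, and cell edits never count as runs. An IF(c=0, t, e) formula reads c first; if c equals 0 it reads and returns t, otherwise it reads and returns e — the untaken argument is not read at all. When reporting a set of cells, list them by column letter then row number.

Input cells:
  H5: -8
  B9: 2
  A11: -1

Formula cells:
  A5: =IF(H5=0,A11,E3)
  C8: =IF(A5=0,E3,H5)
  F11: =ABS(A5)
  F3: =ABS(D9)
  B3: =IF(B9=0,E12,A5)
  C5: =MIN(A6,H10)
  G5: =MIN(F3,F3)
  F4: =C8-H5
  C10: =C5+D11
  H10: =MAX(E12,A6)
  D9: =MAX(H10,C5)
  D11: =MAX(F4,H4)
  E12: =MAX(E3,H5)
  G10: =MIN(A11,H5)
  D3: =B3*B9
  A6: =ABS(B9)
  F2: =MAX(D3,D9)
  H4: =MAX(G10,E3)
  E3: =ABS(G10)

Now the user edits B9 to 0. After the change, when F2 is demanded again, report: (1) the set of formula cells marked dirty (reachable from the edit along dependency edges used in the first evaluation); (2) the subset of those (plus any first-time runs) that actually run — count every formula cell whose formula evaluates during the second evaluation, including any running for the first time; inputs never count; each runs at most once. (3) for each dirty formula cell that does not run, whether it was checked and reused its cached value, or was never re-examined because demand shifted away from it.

First evaluation (everything demanded from the output):
  A6 = ABS(2) = 2
  G10 = MIN(-1, -8) = -8
  E3 = ABS(-8) = 8
  A5 = IF(H5=0: H5=-8 -> else branch E3) = 8
  E12 = MAX(8, -8) = 8
  B3 = IF(B9=0: B9=2 -> else branch A5) = 8
  D3 = 8 * 2 = 16
  H10 = MAX(8, 2) = 8
  C5 = MIN(2, 8) = 2
  D9 = MAX(8, 2) = 8
  F2 = MAX(16, 8) = 16

Propagation after the edit:
  A6: runs — B9 2->0; result 0.
  B3: runs — B9 2->0; result 8 (same value as before).
  D3: runs — B9 2->0; result 0.
  H10: runs — A6 2->0; result 8 (same value as before).
  C5: runs — A6 2->0; result 0.
  D9: runs — C5 2->0; result 8 (same value as before).
  F2: runs — D3 16->0; result 8.

Marked dirty: A6, B3, C5, D3, D9, F2, H10.
Formula cells that run: A6, B3, C5, D3, D9, F2, H10 — 7 in total.
Every dirty formula cell ran.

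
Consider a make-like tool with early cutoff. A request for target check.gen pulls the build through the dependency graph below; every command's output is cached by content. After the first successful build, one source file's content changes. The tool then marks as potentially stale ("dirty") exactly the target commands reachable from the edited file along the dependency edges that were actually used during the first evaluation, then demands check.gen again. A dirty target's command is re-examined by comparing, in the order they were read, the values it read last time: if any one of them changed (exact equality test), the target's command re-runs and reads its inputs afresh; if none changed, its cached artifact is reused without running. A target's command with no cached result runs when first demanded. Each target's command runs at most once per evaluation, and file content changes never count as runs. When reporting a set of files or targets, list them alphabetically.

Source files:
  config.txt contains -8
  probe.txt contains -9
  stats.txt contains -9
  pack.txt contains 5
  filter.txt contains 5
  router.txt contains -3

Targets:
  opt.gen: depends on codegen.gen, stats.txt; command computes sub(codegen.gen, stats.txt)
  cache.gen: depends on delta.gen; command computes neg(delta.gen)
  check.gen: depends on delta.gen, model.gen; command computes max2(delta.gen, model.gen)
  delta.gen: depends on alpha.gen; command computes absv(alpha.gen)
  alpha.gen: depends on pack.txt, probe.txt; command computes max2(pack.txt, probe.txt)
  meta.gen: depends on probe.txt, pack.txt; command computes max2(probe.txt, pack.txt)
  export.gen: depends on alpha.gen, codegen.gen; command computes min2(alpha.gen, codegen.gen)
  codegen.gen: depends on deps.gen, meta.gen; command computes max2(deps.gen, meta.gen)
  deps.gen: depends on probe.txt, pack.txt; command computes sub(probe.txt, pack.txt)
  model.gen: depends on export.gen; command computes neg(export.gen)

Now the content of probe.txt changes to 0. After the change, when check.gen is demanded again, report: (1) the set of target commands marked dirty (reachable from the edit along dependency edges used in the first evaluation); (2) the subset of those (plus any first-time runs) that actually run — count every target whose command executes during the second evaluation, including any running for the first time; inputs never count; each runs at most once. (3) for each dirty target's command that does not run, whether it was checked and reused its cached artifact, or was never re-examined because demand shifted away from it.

First demand of the output computes:
  alpha.gen = max2(5, -9) = 5
  delta.gen = absv(5) = 5
  deps.gen = sub(-9, 5) = -14
  meta.gen = max2(-9, 5) = 5
  codegen.gen = max2(-14, 5) = 5
  export.gen = min2(5, 5) = 5
  model.gen = neg(5) = -5
  check.gen = max2(5, -5) = 5

After the edit, cleaning proceeds:
  alpha.gen: a read changed (probe.txt -9->0) — executes, giving 5 — identical to its old value.
  delta.gen: dirty, but its reads are unchanged (alpha.gen unchanged); cached 5 stands.
  deps.gen: a read changed (probe.txt -9->0) — executes, giving -5.
  meta.gen: a read changed (probe.txt -9->0) — executes, giving 5 — identical to its old value.
  codegen.gen: a read changed (deps.gen -14->-5) — executes, giving 5 — identical to its old value.
  export.gen: dirty, but its reads are unchanged (alpha.gen unchanged, codegen.gen unchanged); cached 5 stands.
  model.gen: dirty, but its reads are unchanged (export.gen unchanged); cached -5 stands.
  check.gen: dirty, but its reads are unchanged (delta.gen unchanged, model.gen unchanged); cached 5 stands.

Note where the cutoff bites: export.gen is checked, finds nothing changed, and keeps its cache.

The edit dirties: alpha.gen, check.gen, codegen.gen, delta.gen, deps.gen, export.gen, meta.gen, model.gen.
4 target commands run: alpha.gen, codegen.gen, deps.gen, meta.gen.
Cache hits after checking: check.gen, delta.gen, export.gen, model.gen.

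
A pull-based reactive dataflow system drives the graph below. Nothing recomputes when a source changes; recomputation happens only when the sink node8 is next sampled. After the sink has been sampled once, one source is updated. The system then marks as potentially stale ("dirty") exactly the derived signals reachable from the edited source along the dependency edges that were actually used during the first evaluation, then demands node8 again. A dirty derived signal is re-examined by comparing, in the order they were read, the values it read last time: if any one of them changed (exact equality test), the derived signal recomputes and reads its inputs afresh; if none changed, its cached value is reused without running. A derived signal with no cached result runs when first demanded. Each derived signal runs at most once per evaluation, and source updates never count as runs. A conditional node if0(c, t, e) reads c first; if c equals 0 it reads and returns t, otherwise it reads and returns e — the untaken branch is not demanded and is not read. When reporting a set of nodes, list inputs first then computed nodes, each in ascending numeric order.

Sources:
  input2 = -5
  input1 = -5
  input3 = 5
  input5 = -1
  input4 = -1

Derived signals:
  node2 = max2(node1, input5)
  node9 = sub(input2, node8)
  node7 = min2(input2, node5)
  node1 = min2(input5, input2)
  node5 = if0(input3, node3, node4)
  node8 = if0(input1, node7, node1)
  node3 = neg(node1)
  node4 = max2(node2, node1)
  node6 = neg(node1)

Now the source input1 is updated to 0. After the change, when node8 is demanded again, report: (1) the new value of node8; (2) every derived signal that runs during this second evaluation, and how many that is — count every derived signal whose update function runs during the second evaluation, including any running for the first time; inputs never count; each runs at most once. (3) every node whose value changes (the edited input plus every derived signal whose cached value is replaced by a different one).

New value of node8: -5.
Derived signals that run: node2, node4, node5, node7, node8 — 5 in total.
Values that change: input1.
Key observation: a condition flipped, so demand reaches new nodes — node2, node4, node5, node7 run for the first time.

First evaluation (everything demanded from the output):
  node1 = min2(-1, -5) = -5
  node8 = if0(input1=-5 -> else branch node1) = -5

Propagation after the edit:
  node2: demanded for the first time — runs, produces -1.
  node4: demanded for the first time — runs, produces -1.
  node5: demanded for the first time — runs, produces -1.
  node7: demanded for the first time — runs, produces -5.
  node8: runs — input1 -5->0; result -5 (same value as before).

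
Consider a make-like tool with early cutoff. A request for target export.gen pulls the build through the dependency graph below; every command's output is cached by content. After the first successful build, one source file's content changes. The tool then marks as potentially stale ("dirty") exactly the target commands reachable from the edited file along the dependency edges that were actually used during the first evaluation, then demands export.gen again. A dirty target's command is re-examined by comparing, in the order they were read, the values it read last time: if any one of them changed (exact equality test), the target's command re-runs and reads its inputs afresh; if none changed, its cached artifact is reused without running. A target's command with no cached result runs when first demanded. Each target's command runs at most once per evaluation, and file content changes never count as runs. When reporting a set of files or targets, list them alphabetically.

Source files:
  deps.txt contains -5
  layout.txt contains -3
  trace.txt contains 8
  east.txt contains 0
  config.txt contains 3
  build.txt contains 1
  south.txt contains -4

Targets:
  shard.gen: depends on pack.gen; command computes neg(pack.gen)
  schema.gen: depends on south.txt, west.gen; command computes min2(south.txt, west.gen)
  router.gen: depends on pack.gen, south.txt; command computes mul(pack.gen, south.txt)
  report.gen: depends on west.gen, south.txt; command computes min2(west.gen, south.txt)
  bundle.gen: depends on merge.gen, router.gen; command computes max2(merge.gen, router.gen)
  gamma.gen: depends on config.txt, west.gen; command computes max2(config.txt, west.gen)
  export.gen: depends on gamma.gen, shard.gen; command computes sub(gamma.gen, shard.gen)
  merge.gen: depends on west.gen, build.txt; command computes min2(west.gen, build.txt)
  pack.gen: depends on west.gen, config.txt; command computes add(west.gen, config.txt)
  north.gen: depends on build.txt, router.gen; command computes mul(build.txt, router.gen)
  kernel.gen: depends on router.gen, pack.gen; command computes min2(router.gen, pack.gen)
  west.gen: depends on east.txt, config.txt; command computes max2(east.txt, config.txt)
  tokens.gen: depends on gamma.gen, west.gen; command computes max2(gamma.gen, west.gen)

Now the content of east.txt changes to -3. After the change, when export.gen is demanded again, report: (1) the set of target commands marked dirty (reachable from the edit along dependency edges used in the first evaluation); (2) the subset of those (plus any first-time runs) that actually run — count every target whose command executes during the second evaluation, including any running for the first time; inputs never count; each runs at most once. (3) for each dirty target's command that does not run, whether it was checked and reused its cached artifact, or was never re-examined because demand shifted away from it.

The edit dirties: export.gen, gamma.gen, pack.gen, shard.gen, west.gen.
1 target commands run: west.gen.
Cache hits after checking: export.gen, gamma.gen, pack.gen, shard.gen.
Note the absorption at west.gen: it re-runs yet its value is the same, leaving the output's value untouched.

First demand of the output computes:
  west.gen = max2(0, 3) = 3
  gamma.gen = max2(3, 3) = 3
  pack.gen = add(3, 3) = 6
  shard.gen = neg(6) = -6
  export.gen = sub(3, -6) = 9

After the edit, cleaning proceeds:
  west.gen: a read changed (east.txt 0->-3) — executes, giving 3 — identical to its old value.
  gamma.gen: dirty, but its reads are unchanged (config.txt unchanged, west.gen unchanged); cached 3 stands.
  pack.gen: dirty, but its reads are unchanged (west.gen unchanged, config.txt unchanged); cached 6 stands.
  shard.gen: dirty, but its reads are unchanged (pack.gen unchanged); cached -6 stands.
  export.gen: dirty, but its reads are unchanged (gamma.gen unchanged, shard.gen unchanged); cached 9 stands.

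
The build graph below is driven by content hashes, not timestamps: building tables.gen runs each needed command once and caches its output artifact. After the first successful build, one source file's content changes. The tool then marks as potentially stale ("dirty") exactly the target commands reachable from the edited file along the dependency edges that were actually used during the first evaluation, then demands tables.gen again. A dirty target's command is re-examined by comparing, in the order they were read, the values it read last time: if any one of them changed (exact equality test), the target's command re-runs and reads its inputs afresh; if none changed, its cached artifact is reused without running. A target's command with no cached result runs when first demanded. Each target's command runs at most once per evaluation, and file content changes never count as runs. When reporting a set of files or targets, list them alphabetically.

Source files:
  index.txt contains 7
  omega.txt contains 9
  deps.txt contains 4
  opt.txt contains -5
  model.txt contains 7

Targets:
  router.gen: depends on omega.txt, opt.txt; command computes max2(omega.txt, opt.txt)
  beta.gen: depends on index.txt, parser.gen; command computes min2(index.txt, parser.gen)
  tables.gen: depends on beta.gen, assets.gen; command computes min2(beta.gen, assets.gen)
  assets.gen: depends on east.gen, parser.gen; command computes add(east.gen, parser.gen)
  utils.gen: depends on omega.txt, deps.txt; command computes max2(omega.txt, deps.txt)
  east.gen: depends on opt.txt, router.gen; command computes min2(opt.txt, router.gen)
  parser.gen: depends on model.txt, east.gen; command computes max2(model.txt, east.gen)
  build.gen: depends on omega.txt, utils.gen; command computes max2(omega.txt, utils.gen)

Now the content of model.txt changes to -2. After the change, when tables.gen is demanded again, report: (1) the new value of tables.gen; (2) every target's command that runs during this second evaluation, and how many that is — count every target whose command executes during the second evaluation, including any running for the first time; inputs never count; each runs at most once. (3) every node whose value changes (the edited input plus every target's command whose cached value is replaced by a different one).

Initial pass — values computed on the first demand:
  router.gen = max2(9, -5) = 9
  east.gen = min2(-5, 9) = -5
  parser.gen = max2(7, -5) = 7
  assets.gen = add(-5, 7) = 2
  beta.gen = min2(7, 7) = 7
  tables.gen = min2(7, 2) = 2

Second demand — change propagation:
  parser.gen: re-runs because model.txt 7->-2; new result -2.
  assets.gen: re-runs because parser.gen 7->-2; new result -7.
  beta.gen: re-runs because parser.gen 7->-2; new result -2.
  tables.gen: re-runs because beta.gen 7->-2; assets.gen 2->-7; new result -7.

tables.gen now evaluates to -7.
Run set: assets.gen, beta.gen, parser.gen, tables.gen (4 run).
Changed values: assets.gen, beta.gen, model.txt, parser.gen, tables.gen.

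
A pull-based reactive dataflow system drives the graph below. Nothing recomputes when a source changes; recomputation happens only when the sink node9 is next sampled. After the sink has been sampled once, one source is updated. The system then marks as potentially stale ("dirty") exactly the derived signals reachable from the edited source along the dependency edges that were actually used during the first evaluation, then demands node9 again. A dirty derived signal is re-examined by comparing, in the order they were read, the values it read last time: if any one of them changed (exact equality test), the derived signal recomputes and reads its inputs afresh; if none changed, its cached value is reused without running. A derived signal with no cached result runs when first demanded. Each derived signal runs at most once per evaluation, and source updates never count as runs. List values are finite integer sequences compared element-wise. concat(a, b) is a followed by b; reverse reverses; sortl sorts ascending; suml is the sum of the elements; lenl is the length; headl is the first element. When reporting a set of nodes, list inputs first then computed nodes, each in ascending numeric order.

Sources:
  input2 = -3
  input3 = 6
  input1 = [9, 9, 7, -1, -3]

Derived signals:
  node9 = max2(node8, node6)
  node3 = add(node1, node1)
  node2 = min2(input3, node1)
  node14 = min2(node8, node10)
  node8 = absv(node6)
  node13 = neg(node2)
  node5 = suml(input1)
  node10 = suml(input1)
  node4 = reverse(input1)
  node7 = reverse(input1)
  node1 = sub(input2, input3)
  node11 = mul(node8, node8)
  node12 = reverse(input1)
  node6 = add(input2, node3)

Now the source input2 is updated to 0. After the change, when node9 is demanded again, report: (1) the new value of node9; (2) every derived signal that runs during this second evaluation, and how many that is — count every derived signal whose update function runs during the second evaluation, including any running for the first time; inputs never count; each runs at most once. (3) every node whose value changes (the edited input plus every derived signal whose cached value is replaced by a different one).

First evaluation (everything demanded from the output):
  node1 = sub(-3, 6) = -9
  node3 = add(-9, -9) = -18
  node6 = add(-3, -18) = -21
  node8 = absv(-21) = 21
  node9 = max2(21, -21) = 21

Propagation after the edit:
  node1: runs — input2 -3->0; result -6.
  node3: runs — node1 -9->-6; node1 -9->-6; result -12.
  node6: runs — input2 -3->0; node3 -18->-12; result -12.
  node8: runs — node6 -21->-12; result 12.
  node9: runs — node8 21->12; node6 -21->-12; result 12.

New value of node9: 12.
Derived signals that run: node1, node3, node6, node8, node9 — 5 in total.
Values that change: input2, node1, node3, node6, node8, node9.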